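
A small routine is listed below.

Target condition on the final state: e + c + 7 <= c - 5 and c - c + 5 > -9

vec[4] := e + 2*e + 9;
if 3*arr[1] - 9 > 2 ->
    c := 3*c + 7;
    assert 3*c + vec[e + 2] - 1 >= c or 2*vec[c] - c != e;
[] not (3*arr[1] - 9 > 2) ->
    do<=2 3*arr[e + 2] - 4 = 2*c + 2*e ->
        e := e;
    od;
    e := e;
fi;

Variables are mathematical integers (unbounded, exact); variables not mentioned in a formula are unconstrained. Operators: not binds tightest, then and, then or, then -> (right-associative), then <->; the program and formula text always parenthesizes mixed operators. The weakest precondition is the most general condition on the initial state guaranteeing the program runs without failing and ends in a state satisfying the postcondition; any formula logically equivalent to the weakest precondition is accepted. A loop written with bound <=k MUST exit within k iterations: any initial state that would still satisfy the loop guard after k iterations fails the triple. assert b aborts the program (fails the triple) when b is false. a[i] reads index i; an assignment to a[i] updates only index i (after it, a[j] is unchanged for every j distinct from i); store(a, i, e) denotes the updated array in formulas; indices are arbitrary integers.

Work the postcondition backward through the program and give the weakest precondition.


Working backward. After the program, the postcondition e + c + 7 <= c - 5 and c - c + 5 > -9 must hold; in canonical form it is e <= -12.
Then branch requires (vec[e + 2] + 6*c >= -13 or 2*vec[3*c + 7] != 3*c + e + 7) and e <= -12; else branch requires (3*arr[e + 2] = 2*c + 2*e + 4 -> ((3*arr[e + 2] = 2*c + 2*e + 4 -> ((not (3*arr[e + 2] = 2*c + 2*e + 4)) and e <= -12)) and ((not (3*arr[e + 2] = 2*c + 2*e + 4)) -> e <= -12))) and ((not (3*arr[e + 2] = 2*c + 2*e + 4)) -> e <= -12).
Before the if: (3*arr[1] > 11 -> ((vec[e + 2] + 6*c >= -13 or 2*vec[3*c + 7] != 3*c + e + 7) and e <= -12)) and ((not (3*arr[1] > 11)) -> ((3*arr[e + 2] = 2*c + 2*e + 4 -> ((3*arr[e + 2] = 2*c + 2*e + 4 -> ((not (3*arr[e + 2] = 2*c + 2*e + 4)) and e <= -12)) and ((not (3*arr[e + 2] = 2*c + 2*e + 4)) -> e <= -12))) and ((not (3*arr[e + 2] = 2*c + 2*e + 4)) -> e <= -12)))
Before vec[4] := e + 2*e + 9: (3*arr[1] > 11 -> ((store(vec, 4, 3*e + 9)[e + 2] + 6*c >= -13 or 2*store(vec, 4, 3*e + 9)[3*c + 7] != 3*c + e + 7) and e <= -12)) and ((not (3*arr[1] > 11)) -> ((3*arr[e + 2] = 2*c + 2*e + 4 -> ((3*arr[e + 2] = 2*c + 2*e + 4 -> ((not (3*arr[e + 2] = 2*c + 2*e + 4)) and e <= -12)) and ((not (3*arr[e + 2] = 2*c + 2*e + 4)) -> e <= -12))) and ((not (3*arr[e + 2] = 2*c + 2*e + 4)) -> e <= -12)))
Answer: WP = (3*arr[1] > 11 -> ((store(vec, 4, 3*e + 9)[e + 2] + 6*c >= -13 or 2*store(vec, 4, 3*e + 9)[3*c + 7] != 3*c + e + 7) and e <= -12)) and ((not (3*arr[1] > 11)) -> ((3*arr[e + 2] = 2*c + 2*e + 4 -> ((3*arr[e + 2] = 2*c + 2*e + 4 -> ((not (3*arr[e + 2] = 2*c + 2*e + 4)) and e <= -12)) and ((not (3*arr[e + 2] = 2*c + 2*e + 4)) -> e <= -12))) and ((not (3*arr[e + 2] = 2*c + 2*e + 4)) -> e <= -12)))


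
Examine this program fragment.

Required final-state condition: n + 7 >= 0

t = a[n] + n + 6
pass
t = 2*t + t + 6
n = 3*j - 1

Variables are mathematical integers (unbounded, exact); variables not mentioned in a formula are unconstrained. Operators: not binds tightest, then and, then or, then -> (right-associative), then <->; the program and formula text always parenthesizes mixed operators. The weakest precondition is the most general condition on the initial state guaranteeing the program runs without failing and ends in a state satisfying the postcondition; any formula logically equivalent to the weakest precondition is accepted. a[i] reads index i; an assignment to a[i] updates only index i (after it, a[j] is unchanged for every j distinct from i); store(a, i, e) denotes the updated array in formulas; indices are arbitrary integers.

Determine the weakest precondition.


Working backward. After the program, the postcondition n + 7 >= 0 must hold; in canonical form it is n >= -7.
Before n := 3*j - 1: 3*j >= -6
Before t := 2*t + t + 6: 3*j >= -6
Before skip: 3*j >= -6
Before t := a[n] + n + 6: 3*j >= -6
Answer: WP = 3*j >= -6


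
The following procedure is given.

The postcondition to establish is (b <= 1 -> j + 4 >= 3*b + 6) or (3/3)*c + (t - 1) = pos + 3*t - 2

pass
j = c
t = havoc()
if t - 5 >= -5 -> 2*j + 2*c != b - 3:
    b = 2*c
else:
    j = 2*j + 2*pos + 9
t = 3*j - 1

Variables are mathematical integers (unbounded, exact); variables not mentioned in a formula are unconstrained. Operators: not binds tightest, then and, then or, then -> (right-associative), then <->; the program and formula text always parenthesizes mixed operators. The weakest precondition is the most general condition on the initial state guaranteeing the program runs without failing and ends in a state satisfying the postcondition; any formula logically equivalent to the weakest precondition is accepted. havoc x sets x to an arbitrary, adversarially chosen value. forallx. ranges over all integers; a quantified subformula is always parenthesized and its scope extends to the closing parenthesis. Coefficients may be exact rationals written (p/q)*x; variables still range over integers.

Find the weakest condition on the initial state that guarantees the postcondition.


Working backward. After the program, the postcondition (b <= 1 -> j + 4 >= 3*b + 6) or (3/3)*c + (t - 1) = pos + 3*t - 2 must hold; in canonical form it is (b <= 1 -> j >= 3*b + 2) or c = pos + 2*t - 1.
Before t := 3*j - 1: (b <= 1 -> j >= 3*b + 2) or c = 6*j + pos - 3
Then branch requires (2*c <= 1 -> j >= 6*c + 2) or c = 6*j + pos - 3; else branch requires (b <= 1 -> 2*j + 2*pos >= 3*b - 7) or c = 12*j + 13*pos + 51.
Before the if: ((t >= 0 -> 2*c + 2*j != b - 3) -> ((2*c <= 1 -> j >= 6*c + 2) or c = 6*j + pos - 3)) and ((not (t >= 0 -> 2*c + 2*j != b - 3)) -> ((b <= 1 -> 2*j + 2*pos >= 3*b - 7) or c = 12*j + 13*pos + 51))
Before havoc t: forall t_1. (((t_1 >= 0 -> 2*c + 2*j != b - 3) -> ((2*c <= 1 -> j >= 6*c + 2) or c = 6*j + pos - 3)) and ((not (t_1 >= 0 -> 2*c + 2*j != b - 3)) -> ((b <= 1 -> 2*j + 2*pos >= 3*b - 7) or c = 12*j + 13*pos + 51)))
Before j := c: forall t_1. (((t_1 >= 0 -> 4*c != b - 3) -> ((2*c <= 1 -> 5*c <= -2) or 5*c + pos = 3)) and ((not (t_1 >= 0 -> 4*c != b - 3)) -> ((b <= 1 -> 2*c + 2*pos >= 3*b - 7) or 11*c + 13*pos = -51)))
Before skip: forall t_1. (((t_1 >= 0 -> 4*c != b - 3) -> ((2*c <= 1 -> 5*c <= -2) or 5*c + pos = 3)) and ((not (t_1 >= 0 -> 4*c != b - 3)) -> ((b <= 1 -> 2*c + 2*pos >= 3*b - 7) or 11*c + 13*pos = -51)))
Answer: WP = forall t_1. (((t_1 >= 0 -> 4*c != b - 3) -> ((2*c <= 1 -> 5*c <= -2) or 5*c + pos = 3)) and ((not (t_1 >= 0 -> 4*c != b - 3)) -> ((b <= 1 -> 2*c + 2*pos >= 3*b - 7) or 11*c + 13*pos = -51)))


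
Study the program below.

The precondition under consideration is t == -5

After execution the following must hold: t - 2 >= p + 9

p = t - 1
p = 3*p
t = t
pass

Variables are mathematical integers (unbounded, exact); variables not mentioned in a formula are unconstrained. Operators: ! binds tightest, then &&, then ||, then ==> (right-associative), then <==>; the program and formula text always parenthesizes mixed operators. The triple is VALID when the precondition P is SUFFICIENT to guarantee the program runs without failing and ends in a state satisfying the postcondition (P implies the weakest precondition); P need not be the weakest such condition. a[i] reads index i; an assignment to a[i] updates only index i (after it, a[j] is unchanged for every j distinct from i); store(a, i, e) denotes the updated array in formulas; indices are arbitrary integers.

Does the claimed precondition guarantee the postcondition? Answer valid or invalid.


Working backward. After the program, the postcondition t - 2 >= p + 9 must hold; in canonical form it is t >= p + 11.
Before skip: t >= p + 11
Before t := t: t >= p + 11
Before p := 3*p: t >= 3*p + 11
Before p := t - 1: 2*t <= -8
The weakest precondition is 2*t <= -8.
Check whether t == -5 implies it.
Every state satisfying the precondition satisfies the weakest precondition: the implication holds.
Answer: valid


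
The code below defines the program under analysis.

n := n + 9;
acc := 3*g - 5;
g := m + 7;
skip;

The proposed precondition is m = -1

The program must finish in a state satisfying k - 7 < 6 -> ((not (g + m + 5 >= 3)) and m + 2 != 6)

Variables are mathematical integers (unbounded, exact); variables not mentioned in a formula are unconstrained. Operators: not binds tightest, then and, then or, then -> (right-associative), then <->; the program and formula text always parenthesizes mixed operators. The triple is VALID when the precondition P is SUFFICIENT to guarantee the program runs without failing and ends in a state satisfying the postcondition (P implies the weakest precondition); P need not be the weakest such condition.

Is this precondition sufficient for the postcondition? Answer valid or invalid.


Working backward. After the program, the postcondition k - 7 < 6 -> ((not (g + m + 5 >= 3)) and m + 2 != 6) must hold; in canonical form it is k < 13 -> ((not (g + m >= -2)) and m != 4).
Before skip: k < 13 -> ((not (g + m >= -2)) and m != 4)
Before g := m + 7: k < 13 -> ((not (2*m >= -9)) and m != 4)
Before acc := 3*g - 5: k < 13 -> ((not (2*m >= -9)) and m != 4)
Before n := n + 9: k < 13 -> ((not (2*m >= -9)) and m != 4)
The weakest precondition is k < 13 -> ((not (2*m >= -9)) and m != 4).
Check whether m = -1 implies it.
Countermodel: at the initial state k = 12, m = -1, the precondition holds but the weakest precondition fails.
Answer: invalid


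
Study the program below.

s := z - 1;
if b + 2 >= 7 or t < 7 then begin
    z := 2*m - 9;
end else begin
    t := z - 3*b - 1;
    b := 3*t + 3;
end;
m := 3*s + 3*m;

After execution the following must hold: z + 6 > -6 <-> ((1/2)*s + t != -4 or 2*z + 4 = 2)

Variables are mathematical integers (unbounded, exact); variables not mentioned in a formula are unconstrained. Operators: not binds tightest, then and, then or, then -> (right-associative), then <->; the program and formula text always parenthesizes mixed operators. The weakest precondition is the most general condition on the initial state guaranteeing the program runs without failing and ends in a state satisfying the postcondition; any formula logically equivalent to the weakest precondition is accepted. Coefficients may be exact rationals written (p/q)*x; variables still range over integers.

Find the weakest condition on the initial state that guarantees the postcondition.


Working backward. After the program, the postcondition z + 6 > -6 <-> ((1/2)*s + t != -4 or 2*z + 4 = 2) must hold; in canonical form it is z > -12 <-> ((1/2)*s + t != -4 or 2*z = -2).
Before m := 3*s + 3*m: z > -12 <-> ((1/2)*s + t != -4 or 2*z = -2)
Then branch requires 2*m > -3 <-> ((1/2)*s + t != -4 or 4*m = 16); else branch requires z > -12 <-> ((1/2)*s + z != 3*b - 3 or 2*z = -2).
Before the if: ((b >= 5 or t < 7) -> (2*m > -3 <-> ((1/2)*s + t != -4 or 4*m = 16))) and ((not (b >= 5 or t < 7)) -> (z > -12 <-> ((1/2)*s + z != 3*b - 3 or 2*z = -2)))
Before s := z - 1: ((b >= 5 or t < 7) -> (2*m > -3 <-> (t + (1/2)*z != -7/2 or 4*m = 16))) and ((not (b >= 5 or t < 7)) -> (z > -12 <-> ((3/2)*z != 3*b - 5/2 or 2*z = -2)))
Answer: WP = ((b >= 5 or t < 7) -> (2*m > -3 <-> (t + (1/2)*z != -7/2 or 4*m = 16))) and ((not (b >= 5 or t < 7)) -> (z > -12 <-> ((3/2)*z != 3*b - 5/2 or 2*z = -2)))


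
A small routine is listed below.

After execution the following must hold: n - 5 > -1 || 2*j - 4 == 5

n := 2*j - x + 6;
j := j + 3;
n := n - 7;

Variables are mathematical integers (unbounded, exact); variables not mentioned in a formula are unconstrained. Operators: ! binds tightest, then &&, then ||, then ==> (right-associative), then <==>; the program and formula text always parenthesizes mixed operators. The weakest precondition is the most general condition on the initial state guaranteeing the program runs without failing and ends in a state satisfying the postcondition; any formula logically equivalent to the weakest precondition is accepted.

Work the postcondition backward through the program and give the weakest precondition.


Working backward. After the program, the postcondition n - 5 > -1 || 2*j - 4 == 5 must hold; in canonical form it is n > 4 || 2*j == 9.
Before n := n - 7: n > 11 || 2*j == 9
Before j := j + 3: n > 11 || 2*j == 3
Before n := 2*j - x + 6: 2*j > x + 5 || 2*j == 3
Answer: WP = 2*j > x + 5 || 2*j == 3


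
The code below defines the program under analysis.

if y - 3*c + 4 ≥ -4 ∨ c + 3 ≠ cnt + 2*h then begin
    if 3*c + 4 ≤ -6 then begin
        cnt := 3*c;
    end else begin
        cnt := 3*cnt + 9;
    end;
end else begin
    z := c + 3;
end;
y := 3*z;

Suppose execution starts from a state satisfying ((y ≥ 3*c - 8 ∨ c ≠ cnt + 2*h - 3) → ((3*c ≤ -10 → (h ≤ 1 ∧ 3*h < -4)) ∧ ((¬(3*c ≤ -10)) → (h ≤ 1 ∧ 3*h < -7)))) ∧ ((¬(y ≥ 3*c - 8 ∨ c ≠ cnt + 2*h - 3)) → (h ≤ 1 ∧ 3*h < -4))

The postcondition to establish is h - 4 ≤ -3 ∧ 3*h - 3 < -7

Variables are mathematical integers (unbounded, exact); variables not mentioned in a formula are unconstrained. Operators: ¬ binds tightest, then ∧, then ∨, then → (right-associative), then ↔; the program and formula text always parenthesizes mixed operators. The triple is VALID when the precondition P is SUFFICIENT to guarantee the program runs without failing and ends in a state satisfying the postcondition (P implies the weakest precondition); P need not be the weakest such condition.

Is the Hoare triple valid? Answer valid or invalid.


Working backward. After the program, the postcondition h - 4 ≤ -3 ∧ 3*h - 3 < -7 must hold; in canonical form it is h ≤ 1 ∧ 3*h < -4.
Before y := 3*z: h ≤ 1 ∧ 3*h < -4
Then branch requires (3*c ≤ -10 → (h ≤ 1 ∧ 3*h < -4)) ∧ ((¬(3*c ≤ -10)) → (h ≤ 1 ∧ 3*h < -4)); else branch requires h ≤ 1 ∧ 3*h < -4.
Before the if: ((y ≥ 3*c - 8 ∨ c ≠ cnt + 2*h - 3) → ((3*c ≤ -10 → (h ≤ 1 ∧ 3*h < -4)) ∧ ((¬(3*c ≤ -10)) → (h ≤ 1 ∧ 3*h < -4)))) ∧ ((¬(y ≥ 3*c - 8 ∨ c ≠ cnt + 2*h - 3)) → (h ≤ 1 ∧ 3*h < -4))
The weakest precondition is ((y ≥ 3*c - 8 ∨ c ≠ cnt + 2*h - 3) → ((3*c ≤ -10 → (h ≤ 1 ∧ 3*h < -4)) ∧ ((¬(3*c ≤ -10)) → (h ≤ 1 ∧ 3*h < -4)))) ∧ ((¬(y ≥ 3*c - 8 ∨ c ≠ cnt + 2*h - 3)) → (h ≤ 1 ∧ 3*h < -4)).
Check whether ((y ≥ 3*c - 8 ∨ c ≠ cnt + 2*h - 3) → ((3*c ≤ -10 → (h ≤ 1 ∧ 3*h < -4)) ∧ ((¬(3*c ≤ -10)) → (h ≤ 1 ∧ 3*h < -7)))) ∧ ((¬(y ≥ 3*c - 8 ∨ c ≠ cnt + 2*h - 3)) → (h ≤ 1 ∧ 3*h < -4)) implies it.
Every state satisfying the precondition satisfies the weakest precondition: the implication holds.
Answer: valid


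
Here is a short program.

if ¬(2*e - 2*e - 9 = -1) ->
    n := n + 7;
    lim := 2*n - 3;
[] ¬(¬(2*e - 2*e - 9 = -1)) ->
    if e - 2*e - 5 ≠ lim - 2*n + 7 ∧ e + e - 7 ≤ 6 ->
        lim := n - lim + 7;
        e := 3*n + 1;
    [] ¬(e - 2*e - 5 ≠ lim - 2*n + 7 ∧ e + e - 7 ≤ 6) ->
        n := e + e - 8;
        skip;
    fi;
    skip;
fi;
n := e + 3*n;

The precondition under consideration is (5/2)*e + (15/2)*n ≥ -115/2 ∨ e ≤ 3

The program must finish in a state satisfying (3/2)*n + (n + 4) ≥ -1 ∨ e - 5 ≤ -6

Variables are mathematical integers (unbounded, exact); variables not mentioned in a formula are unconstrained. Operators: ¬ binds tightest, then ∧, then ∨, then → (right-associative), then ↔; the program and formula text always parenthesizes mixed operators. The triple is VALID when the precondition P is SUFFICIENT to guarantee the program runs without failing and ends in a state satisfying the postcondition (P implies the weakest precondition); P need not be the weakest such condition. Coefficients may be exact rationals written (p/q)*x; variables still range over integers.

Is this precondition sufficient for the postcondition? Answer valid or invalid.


Working backward. After the program, the postcondition (3/2)*n + (n + 4) ≥ -1 ∨ e - 5 ≤ -6 must hold; in canonical form it is (5/2)*n ≥ -5 ∨ e ≤ -1.
Before n := e + 3*n: (5/2)*e + (15/2)*n ≥ -5 ∨ e ≤ -1
Then branch requires (5/2)*e + (15/2)*n ≥ -115/2 ∨ e ≤ -1; else branch requires ((2*n ≠ e + lim + 12 ∧ 2*e ≤ 13) → (15*n ≥ -15/2 ∨ 3*n ≤ -2)) ∧ ((¬(2*n ≠ e + lim + 12 ∧ 2*e ≤ 13)) → ((35/2)*e ≥ 55 ∨ e ≤ -1)).
Before the if: (5/2)*e + (15/2)*n ≥ -115/2 ∨ e ≤ -1
The weakest precondition is (5/2)*e + (15/2)*n ≥ -115/2 ∨ e ≤ -1.
Check whether (5/2)*e + (15/2)*n ≥ -115/2 ∨ e ≤ 3 implies it.
Countermodel: at the initial state e = 0, n = -8, the precondition holds but the weakest precondition fails.
Answer: invalid


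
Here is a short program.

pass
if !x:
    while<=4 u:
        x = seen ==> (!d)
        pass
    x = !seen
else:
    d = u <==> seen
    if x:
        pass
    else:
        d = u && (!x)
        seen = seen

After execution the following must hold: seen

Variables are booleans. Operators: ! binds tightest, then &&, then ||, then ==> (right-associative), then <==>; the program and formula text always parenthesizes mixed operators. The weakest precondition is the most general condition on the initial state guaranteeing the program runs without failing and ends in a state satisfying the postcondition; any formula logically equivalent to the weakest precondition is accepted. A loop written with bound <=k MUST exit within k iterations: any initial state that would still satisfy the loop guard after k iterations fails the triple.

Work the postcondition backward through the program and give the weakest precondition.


Working backward. After the program, seen must hold.
Then branch requires (u ==> ((u ==> ((u ==> ((u ==> ((!u) && seen)) && ((!u) ==> seen))) && ((!u) ==> seen))) && ((!u) ==> seen))) && ((!u) ==> seen); else branch requires (x ==> seen) && ((!x) ==> seen).
Before the if: ((!x) ==> ((u ==> ((u ==> ((u ==> ((u ==> ((!u) && seen)) && ((!u) ==> seen))) && ((!u) ==> seen))) && ((!u) ==> seen))) && ((!u) ==> seen))) && (x ==> ((x ==> seen) && ((!x) ==> seen)))
Before skip: ((!x) ==> ((u ==> ((u ==> ((u ==> ((u ==> ((!u) && seen)) && ((!u) ==> seen))) && ((!u) ==> seen))) && ((!u) ==> seen))) && ((!u) ==> seen))) && (x ==> ((x ==> seen) && ((!x) ==> seen)))
Answer: WP = ((!x) ==> ((u ==> ((u ==> ((u ==> ((u ==> ((!u) && seen)) && ((!u) ==> seen))) && ((!u) ==> seen))) && ((!u) ==> seen))) && ((!u) ==> seen))) && (x ==> ((x ==> seen) && ((!x) ==> seen)))


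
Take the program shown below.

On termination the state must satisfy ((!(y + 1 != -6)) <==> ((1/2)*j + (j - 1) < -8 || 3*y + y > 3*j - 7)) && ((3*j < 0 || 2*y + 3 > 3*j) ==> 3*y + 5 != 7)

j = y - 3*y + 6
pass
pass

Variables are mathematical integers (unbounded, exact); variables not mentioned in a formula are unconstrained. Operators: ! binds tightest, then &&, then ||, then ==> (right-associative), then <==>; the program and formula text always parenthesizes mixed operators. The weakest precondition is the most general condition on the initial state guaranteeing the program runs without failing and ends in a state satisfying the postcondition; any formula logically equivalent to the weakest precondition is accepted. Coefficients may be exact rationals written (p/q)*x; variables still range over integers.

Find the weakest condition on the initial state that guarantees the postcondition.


Working backward. After the program, the postcondition ((!(y + 1 != -6)) <==> ((1/2)*j + (j - 1) < -8 || 3*y + y > 3*j - 7)) && ((3*j < 0 || 2*y + 3 > 3*j) ==> 3*y + 5 != 7) must hold; in canonical form it is ((!(y != -7)) <==> ((3/2)*j < -7 || 4*y > 3*j - 7)) && ((3*j < 0 || 2*y > 3*j - 3) ==> 3*y != 2).
Before skip: ((!(y != -7)) <==> ((3/2)*j < -7 || 4*y > 3*j - 7)) && ((3*j < 0 || 2*y > 3*j - 3) ==> 3*y != 2)
Before skip: ((!(y != -7)) <==> ((3/2)*j < -7 || 4*y > 3*j - 7)) && ((3*j < 0 || 2*y > 3*j - 3) ==> 3*y != 2)
Before j := y - 3*y + 6: ((!(y != -7)) <==> (3*y > 16 || 10*y > 11)) && ((6*y > 18 || 8*y > 15) ==> 3*y != 2)
Answer: WP = ((!(y != -7)) <==> (3*y > 16 || 10*y > 11)) && ((6*y > 18 || 8*y > 15) ==> 3*y != 2)


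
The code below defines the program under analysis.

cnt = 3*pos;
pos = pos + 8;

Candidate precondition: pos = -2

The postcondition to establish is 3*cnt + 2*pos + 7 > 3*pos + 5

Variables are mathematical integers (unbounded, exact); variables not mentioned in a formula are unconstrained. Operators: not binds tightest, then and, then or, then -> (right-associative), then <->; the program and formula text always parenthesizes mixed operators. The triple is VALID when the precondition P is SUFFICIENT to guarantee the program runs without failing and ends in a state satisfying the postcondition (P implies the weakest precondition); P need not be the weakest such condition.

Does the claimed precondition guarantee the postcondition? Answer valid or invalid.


Working backward. After the program, the postcondition 3*cnt + 2*pos + 7 > 3*pos + 5 must hold; in canonical form it is 3*cnt > pos - 2.
Before pos := pos + 8: 3*cnt > pos + 6
Before cnt := 3*pos: 8*pos > 6
The weakest precondition is 8*pos > 6.
Check whether pos = -2 implies it.
Countermodel: at the initial state pos = -2, the precondition holds but the weakest precondition fails.
Answer: invalid


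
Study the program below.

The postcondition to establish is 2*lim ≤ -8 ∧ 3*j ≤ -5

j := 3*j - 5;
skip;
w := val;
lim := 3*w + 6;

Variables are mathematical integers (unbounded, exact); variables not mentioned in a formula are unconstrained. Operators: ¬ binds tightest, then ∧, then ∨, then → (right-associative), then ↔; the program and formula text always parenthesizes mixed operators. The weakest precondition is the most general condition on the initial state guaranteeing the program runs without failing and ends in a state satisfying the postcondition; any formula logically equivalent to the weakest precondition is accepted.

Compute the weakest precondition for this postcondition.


Working backward. After the program, 2*lim ≤ -8 ∧ 3*j ≤ -5 must hold.
Before lim := 3*w + 6: 6*w ≤ -20 ∧ 3*j ≤ -5
Before w := val: 6*val ≤ -20 ∧ 3*j ≤ -5
Before skip: 6*val ≤ -20 ∧ 3*j ≤ -5
Before j := 3*j - 5: 6*val ≤ -20 ∧ 9*j ≤ 10
Answer: WP = 6*val ≤ -20 ∧ 9*j ≤ 10


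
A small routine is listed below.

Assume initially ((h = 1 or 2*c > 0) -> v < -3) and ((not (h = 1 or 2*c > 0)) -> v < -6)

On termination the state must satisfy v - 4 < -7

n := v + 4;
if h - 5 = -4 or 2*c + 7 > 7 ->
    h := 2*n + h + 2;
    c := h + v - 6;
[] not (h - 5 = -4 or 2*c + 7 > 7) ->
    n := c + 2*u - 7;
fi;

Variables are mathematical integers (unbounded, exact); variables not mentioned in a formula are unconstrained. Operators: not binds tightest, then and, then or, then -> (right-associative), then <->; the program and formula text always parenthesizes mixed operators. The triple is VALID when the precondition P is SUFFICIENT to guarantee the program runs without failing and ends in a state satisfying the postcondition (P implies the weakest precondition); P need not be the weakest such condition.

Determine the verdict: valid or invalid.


Working backward. After the program, the postcondition v - 4 < -7 must hold; in canonical form it is v < -3.
Then branch requires v < -3; else branch requires v < -3.
Before the if: ((h = 1 or 2*c > 0) -> v < -3) and ((not (h = 1 or 2*c > 0)) -> v < -3)
Before n := v + 4: ((h = 1 or 2*c > 0) -> v < -3) and ((not (h = 1 or 2*c > 0)) -> v < -3)
The weakest precondition is ((h = 1 or 2*c > 0) -> v < -3) and ((not (h = 1 or 2*c > 0)) -> v < -3).
Check whether ((h = 1 or 2*c > 0) -> v < -3) and ((not (h = 1 or 2*c > 0)) -> v < -6) implies it.
Every state satisfying the precondition satisfies the weakest precondition: the implication holds.
Answer: valid


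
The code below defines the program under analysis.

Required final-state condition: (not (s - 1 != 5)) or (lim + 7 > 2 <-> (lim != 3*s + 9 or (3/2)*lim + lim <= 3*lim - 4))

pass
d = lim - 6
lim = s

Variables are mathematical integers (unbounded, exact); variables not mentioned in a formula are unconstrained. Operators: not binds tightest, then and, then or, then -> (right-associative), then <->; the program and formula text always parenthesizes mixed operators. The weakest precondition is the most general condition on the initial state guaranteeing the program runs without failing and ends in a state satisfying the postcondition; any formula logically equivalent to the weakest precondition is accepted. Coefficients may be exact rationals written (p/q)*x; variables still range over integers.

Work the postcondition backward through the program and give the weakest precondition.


Working backward. After the program, the postcondition (not (s - 1 != 5)) or (lim + 7 > 2 <-> (lim != 3*s + 9 or (3/2)*lim + lim <= 3*lim - 4)) must hold; in canonical form it is (not (s != 6)) or (lim > -5 <-> (lim != 3*s + 9 or (1/2)*lim >= 4)).
Before lim := s: (not (s != 6)) or (s > -5 <-> (2*s != -9 or (1/2)*s >= 4))
Before d := lim - 6: (not (s != 6)) or (s > -5 <-> (2*s != -9 or (1/2)*s >= 4))
Before skip: (not (s != 6)) or (s > -5 <-> (2*s != -9 or (1/2)*s >= 4))
Answer: WP = (not (s != 6)) or (s > -5 <-> (2*s != -9 or (1/2)*s >= 4))


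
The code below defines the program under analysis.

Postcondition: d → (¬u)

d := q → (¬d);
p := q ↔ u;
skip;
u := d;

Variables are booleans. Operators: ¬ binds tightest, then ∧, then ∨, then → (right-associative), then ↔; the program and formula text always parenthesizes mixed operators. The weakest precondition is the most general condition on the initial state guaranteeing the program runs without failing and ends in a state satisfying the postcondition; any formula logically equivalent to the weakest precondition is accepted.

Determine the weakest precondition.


Working backward. After the program, d → (¬u) must hold.
Before u := d: d → (¬d)
Before skip: d → (¬d)
Before p := q ↔ u: d → (¬d)
Before d := q → (¬d): (q → (¬d)) → (¬(q → (¬d)))
Answer: WP = (q → (¬d)) → (¬(q → (¬d)))


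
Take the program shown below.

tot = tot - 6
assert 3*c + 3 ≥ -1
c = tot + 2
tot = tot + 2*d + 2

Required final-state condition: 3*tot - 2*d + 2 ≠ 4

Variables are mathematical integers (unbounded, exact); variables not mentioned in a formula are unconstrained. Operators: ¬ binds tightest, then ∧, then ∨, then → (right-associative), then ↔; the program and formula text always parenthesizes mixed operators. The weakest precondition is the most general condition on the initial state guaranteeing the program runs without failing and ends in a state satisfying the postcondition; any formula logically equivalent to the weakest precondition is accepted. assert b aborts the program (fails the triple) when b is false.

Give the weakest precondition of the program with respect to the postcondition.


Working backward. After the program, the postcondition 3*tot - 2*d + 2 ≠ 4 must hold; in canonical form it is 3*tot ≠ 2*d + 2.
Before tot := tot + 2*d + 2: 4*d + 3*tot ≠ -4
Before c := tot + 2: 4*d + 3*tot ≠ -4
Before assert 3*c + 3 ≥ -1: 3*c ≥ -4 ∧ 4*d + 3*tot ≠ -4
Before tot := tot - 6: 3*c ≥ -4 ∧ 4*d + 3*tot ≠ 14
Answer: WP = 3*c ≥ -4 ∧ 4*d + 3*tot ≠ 14


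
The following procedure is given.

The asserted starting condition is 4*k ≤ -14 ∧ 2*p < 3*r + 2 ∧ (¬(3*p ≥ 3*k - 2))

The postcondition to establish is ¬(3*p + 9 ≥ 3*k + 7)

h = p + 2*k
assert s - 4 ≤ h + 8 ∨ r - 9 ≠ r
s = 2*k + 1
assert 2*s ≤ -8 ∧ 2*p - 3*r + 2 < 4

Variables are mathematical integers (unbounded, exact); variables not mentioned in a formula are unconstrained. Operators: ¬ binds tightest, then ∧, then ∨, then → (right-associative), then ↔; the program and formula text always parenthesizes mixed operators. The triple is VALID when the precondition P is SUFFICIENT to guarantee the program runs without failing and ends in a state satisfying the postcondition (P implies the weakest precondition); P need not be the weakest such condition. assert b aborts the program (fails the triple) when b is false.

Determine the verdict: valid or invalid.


Working backward. After the program, the postcondition ¬(3*p + 9 ≥ 3*k + 7) must hold; in canonical form it is ¬(3*p ≥ 3*k - 2).
Before assert 2*s ≤ -8 ∧ 2*p - 3*r + 2 < 4: 2*s ≤ -8 ∧ 2*p < 3*r + 2 ∧ (¬(3*p ≥ 3*k - 2))
Before s := 2*k + 1: 4*k ≤ -10 ∧ 2*p < 3*r + 2 ∧ (¬(3*p ≥ 3*k - 2))
Before assert s - 4 ≤ h + 8 ∨ r - 9 ≠ r: 4*k ≤ -10 ∧ 2*p < 3*r + 2 ∧ (¬(3*p ≥ 3*k - 2))
Before h := p + 2*k: 4*k ≤ -10 ∧ 2*p < 3*r + 2 ∧ (¬(3*p ≥ 3*k - 2))
The weakest precondition is 4*k ≤ -10 ∧ 2*p < 3*r + 2 ∧ (¬(3*p ≥ 3*k - 2)).
Check whether 4*k ≤ -14 ∧ 2*p < 3*r + 2 ∧ (¬(3*p ≥ 3*k - 2)) implies it.
Every state satisfying the precondition satisfies the weakest precondition: the implication holds.
Answer: valid


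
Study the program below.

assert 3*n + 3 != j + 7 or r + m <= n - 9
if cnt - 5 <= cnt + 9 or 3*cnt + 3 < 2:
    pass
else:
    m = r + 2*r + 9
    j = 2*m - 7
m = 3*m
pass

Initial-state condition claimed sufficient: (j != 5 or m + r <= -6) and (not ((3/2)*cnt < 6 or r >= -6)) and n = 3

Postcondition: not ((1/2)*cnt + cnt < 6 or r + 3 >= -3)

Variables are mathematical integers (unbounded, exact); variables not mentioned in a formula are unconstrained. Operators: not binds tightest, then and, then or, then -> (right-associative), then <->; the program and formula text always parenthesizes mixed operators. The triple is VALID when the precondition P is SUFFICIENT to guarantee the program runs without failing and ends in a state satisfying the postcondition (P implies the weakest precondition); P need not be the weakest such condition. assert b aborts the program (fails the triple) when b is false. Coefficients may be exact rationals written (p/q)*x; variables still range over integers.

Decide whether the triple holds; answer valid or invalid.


Working backward. After the program, the postcondition not ((1/2)*cnt + cnt < 6 or r + 3 >= -3) must hold; in canonical form it is not ((3/2)*cnt < 6 or r >= -6).
Before skip: not ((3/2)*cnt < 6 or r >= -6)
Before m := 3*m: not ((3/2)*cnt < 6 or r >= -6)
Then branch requires not ((3/2)*cnt < 6 or r >= -6); else branch requires not ((3/2)*cnt < 6 or r >= -6).
Before the if: not ((3/2)*cnt < 6 or r >= -6)
Before assert 3*n + 3 != j + 7 or r + m <= n - 9: (3*n != j + 4 or m + r <= n - 9) and (not ((3/2)*cnt < 6 or r >= -6))
The weakest precondition is (3*n != j + 4 or m + r <= n - 9) and (not ((3/2)*cnt < 6 or r >= -6)).
Check whether (j != 5 or m + r <= -6) and (not ((3/2)*cnt < 6 or r >= -6)) and n = 3 implies it.
Every state satisfying the precondition satisfies the weakest precondition: the implication holds.
Answer: valid


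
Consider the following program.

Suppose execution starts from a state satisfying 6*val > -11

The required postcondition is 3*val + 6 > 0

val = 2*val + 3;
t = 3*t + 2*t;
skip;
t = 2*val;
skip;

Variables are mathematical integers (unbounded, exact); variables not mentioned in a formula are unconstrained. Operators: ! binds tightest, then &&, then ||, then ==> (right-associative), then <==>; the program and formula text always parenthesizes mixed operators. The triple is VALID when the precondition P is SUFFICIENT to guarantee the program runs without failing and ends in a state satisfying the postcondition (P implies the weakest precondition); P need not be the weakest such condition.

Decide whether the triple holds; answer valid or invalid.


Working backward. After the program, the postcondition 3*val + 6 > 0 must hold; in canonical form it is 3*val > -6.
Before skip: 3*val > -6
Before t := 2*val: 3*val > -6
Before skip: 3*val > -6
Before t := 3*t + 2*t: 3*val > -6
Before val := 2*val + 3: 6*val > -15
The weakest precondition is 6*val > -15.
Check whether 6*val > -11 implies it.
Every state satisfying the precondition satisfies the weakest precondition: the implication holds.
Answer: valid


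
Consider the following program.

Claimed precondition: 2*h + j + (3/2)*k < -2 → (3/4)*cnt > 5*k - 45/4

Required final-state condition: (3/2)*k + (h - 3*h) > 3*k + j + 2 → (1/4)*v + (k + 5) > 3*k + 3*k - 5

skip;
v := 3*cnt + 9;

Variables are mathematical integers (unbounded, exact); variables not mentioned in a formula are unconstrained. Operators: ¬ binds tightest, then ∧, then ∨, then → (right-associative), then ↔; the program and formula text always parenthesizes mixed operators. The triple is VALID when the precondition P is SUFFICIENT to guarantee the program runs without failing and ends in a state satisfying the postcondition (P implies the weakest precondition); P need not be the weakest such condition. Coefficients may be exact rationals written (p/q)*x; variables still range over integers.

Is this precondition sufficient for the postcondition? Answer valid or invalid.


Working backward. After the program, the postcondition (3/2)*k + (h - 3*h) > 3*k + j + 2 → (1/4)*v + (k + 5) > 3*k + 3*k - 5 must hold; in canonical form it is 2*h + j + (3/2)*k < -2 → (1/4)*v > 5*k - 10.
Before v := 3*cnt + 9: 2*h + j + (3/2)*k < -2 → (3/4)*cnt > 5*k - 49/4
Before skip: 2*h + j + (3/2)*k < -2 → (3/4)*cnt > 5*k - 49/4
The weakest precondition is 2*h + j + (3/2)*k < -2 → (3/4)*cnt > 5*k - 49/4.
Check whether 2*h + j + (3/2)*k < -2 → (3/4)*cnt > 5*k - 45/4 implies it.
Every state satisfying the precondition satisfies the weakest precondition: the implication holds.
Answer: valid


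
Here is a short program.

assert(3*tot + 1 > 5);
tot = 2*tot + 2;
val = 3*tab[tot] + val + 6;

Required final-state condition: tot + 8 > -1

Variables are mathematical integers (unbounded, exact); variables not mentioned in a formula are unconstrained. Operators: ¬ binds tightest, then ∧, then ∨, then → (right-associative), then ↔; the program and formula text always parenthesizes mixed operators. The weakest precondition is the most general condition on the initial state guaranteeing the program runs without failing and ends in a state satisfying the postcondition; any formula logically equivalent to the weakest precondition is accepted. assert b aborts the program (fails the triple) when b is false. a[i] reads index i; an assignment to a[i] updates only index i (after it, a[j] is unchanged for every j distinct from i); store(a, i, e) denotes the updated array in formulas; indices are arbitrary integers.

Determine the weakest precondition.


Working backward. After the program, the postcondition tot + 8 > -1 must hold; in canonical form it is tot > -9.
Before val := 3*tab[tot] + val + 6: tot > -9
Before tot := 2*tot + 2: 2*tot > -11
Before assert 3*tot + 1 > 5: 3*tot > 4 ∧ 2*tot > -11
Answer: WP = 3*tot > 4 ∧ 2*tot > -11


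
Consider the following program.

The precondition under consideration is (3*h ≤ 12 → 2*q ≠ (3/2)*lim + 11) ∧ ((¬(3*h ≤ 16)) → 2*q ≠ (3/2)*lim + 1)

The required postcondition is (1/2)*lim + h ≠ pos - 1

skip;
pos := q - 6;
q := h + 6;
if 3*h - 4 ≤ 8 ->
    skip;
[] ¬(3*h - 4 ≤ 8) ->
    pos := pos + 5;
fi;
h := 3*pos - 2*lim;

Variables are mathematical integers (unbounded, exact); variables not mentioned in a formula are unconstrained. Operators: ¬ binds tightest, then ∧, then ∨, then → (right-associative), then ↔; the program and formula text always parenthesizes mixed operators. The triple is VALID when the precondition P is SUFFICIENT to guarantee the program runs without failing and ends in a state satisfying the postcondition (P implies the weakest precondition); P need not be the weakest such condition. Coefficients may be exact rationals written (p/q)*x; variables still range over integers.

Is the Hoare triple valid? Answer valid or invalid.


Working backward. After the program, the postcondition (1/2)*lim + h ≠ pos - 1 must hold; in canonical form it is h + (1/2)*lim ≠ pos - 1.
Before h := 3*pos - 2*lim: 2*pos ≠ (3/2)*lim - 1
Then branch requires 2*pos ≠ (3/2)*lim - 1; else branch requires 2*pos ≠ (3/2)*lim - 11.
Before the if: (3*h ≤ 12 → 2*pos ≠ (3/2)*lim - 1) ∧ ((¬(3*h ≤ 12)) → 2*pos ≠ (3/2)*lim - 11)
Before q := h + 6: (3*h ≤ 12 → 2*pos ≠ (3/2)*lim - 1) ∧ ((¬(3*h ≤ 12)) → 2*pos ≠ (3/2)*lim - 11)
Before pos := q - 6: (3*h ≤ 12 → 2*q ≠ (3/2)*lim + 11) ∧ ((¬(3*h ≤ 12)) → 2*q ≠ (3/2)*lim + 1)
Before skip: (3*h ≤ 12 → 2*q ≠ (3/2)*lim + 11) ∧ ((¬(3*h ≤ 12)) → 2*q ≠ (3/2)*lim + 1)
The weakest precondition is (3*h ≤ 12 → 2*q ≠ (3/2)*lim + 11) ∧ ((¬(3*h ≤ 12)) → 2*q ≠ (3/2)*lim + 1).
Check whether (3*h ≤ 12 → 2*q ≠ (3/2)*lim + 11) ∧ ((¬(3*h ≤ 16)) → 2*q ≠ (3/2)*lim + 1) implies it.
Countermodel: at the initial state h = 5, lim = 2, q = 2, the precondition holds but the weakest precondition fails.
Answer: invalid


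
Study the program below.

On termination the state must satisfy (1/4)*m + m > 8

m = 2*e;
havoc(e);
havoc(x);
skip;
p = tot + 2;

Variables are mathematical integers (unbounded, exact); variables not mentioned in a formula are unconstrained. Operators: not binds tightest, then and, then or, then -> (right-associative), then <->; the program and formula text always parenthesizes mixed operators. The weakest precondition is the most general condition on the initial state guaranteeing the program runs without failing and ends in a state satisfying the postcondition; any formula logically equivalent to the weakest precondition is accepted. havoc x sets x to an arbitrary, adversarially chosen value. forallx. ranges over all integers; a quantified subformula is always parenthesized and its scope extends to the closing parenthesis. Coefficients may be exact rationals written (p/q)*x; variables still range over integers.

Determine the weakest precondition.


Working backward. After the program, the postcondition (1/4)*m + m > 8 must hold; in canonical form it is (5/4)*m > 8.
Before p := tot + 2: (5/4)*m > 8
Before skip: (5/4)*m > 8
Before havoc x: (5/4)*m > 8
Before havoc e: (5/4)*m > 8
Before m := 2*e: (5/2)*e > 8
Answer: WP = (5/2)*e > 8


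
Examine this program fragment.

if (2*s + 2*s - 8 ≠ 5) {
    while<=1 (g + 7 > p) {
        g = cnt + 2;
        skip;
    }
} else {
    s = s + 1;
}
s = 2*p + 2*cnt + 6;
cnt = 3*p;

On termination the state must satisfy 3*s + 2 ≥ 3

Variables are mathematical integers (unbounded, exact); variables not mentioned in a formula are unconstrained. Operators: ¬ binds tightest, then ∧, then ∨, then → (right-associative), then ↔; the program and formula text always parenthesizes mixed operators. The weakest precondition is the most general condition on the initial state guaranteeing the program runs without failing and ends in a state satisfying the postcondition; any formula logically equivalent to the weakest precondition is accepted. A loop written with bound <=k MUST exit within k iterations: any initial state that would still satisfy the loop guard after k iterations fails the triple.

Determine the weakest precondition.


Working backward. After the program, the postcondition 3*s + 2 ≥ 3 must hold; in canonical form it is 3*s ≥ 1.
Before cnt := 3*p: 3*s ≥ 1
Before s := 2*p + 2*cnt + 6: 6*cnt + 6*p ≥ -17
Then branch requires (g > p - 7 → ((¬(cnt > p - 9)) ∧ 6*cnt + 6*p ≥ -17)) ∧ ((¬(g > p - 7)) → 6*cnt + 6*p ≥ -17); else branch requires 6*cnt + 6*p ≥ -17.
Before the if: (4*s ≠ 13 → ((g > p - 7 → ((¬(cnt > p - 9)) ∧ 6*cnt + 6*p ≥ -17)) ∧ ((¬(g > p - 7)) → 6*cnt + 6*p ≥ -17))) ∧ ((¬(4*s ≠ 13)) → 6*cnt + 6*p ≥ -17)
Answer: WP = (4*s ≠ 13 → ((g > p - 7 → ((¬(cnt > p - 9)) ∧ 6*cnt + 6*p ≥ -17)) ∧ ((¬(g > p - 7)) → 6*cnt + 6*p ≥ -17))) ∧ ((¬(4*s ≠ 13)) → 6*cnt + 6*p ≥ -17)


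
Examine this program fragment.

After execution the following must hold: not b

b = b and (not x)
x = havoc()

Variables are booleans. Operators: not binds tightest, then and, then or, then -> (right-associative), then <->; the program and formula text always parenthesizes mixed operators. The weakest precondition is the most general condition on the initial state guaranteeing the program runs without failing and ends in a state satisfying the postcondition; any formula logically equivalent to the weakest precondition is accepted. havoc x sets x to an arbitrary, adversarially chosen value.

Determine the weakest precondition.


Working backward. After the program, not b must hold.
Before havoc x: not b
Before b := b and (not x): not (b and (not x))
Answer: WP = not (b and (not x))
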